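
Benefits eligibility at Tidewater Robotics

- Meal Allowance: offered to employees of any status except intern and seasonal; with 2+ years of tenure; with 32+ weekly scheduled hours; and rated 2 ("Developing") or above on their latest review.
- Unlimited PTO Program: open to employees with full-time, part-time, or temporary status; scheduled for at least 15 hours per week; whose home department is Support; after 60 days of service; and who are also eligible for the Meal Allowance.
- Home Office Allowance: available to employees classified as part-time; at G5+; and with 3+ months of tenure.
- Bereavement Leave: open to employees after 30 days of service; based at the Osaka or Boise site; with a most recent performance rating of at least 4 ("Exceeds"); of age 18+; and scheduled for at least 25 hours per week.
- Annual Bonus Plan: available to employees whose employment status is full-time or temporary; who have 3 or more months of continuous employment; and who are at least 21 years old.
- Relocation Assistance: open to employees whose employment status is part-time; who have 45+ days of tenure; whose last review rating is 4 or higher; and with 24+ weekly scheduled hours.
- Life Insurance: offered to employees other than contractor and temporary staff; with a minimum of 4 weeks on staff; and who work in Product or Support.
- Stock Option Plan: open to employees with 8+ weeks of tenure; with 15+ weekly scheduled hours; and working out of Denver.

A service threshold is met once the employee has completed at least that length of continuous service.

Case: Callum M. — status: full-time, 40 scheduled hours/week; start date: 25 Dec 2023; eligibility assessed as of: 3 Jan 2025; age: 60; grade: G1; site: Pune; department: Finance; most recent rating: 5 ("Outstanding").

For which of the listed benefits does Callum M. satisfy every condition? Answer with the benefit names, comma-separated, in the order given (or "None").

Annual Bonus Plan

Service from 25 Dec 2023 to 3 Jan 2025: 375 days.
Meal Allowance — status full-time ✓ (not excluded); service 375 days < 2 years (≈730 days) ✗ → not eligible.
Unlimited PTO Program — status full-time ✓; 40 hrs/wk ≥ 15 ✓; dept Finance ✗ → not eligible.
Home Office Allowance — status full-time ✗ (requires part-time) → not eligible.
Bereavement Leave — service 375 days ≥ 30 days ✓; site Pune ✗ (not Osaka or Boise) → not eligible.
Annual Bonus Plan — status full-time ✓; service 375 days ≥ 3 months (≈90 days) ✓; age 60 ≥ 21 ✓ → eligible.
Relocation Assistance — status full-time ✗ (requires part-time) → not eligible.
Life Insurance — status full-time ✓ (not excluded); service 375 days ≥ 4 weeks (≈28 days) ✓; dept Finance ✗ → not eligible.
Stock Option Plan — service 375 days ≥ 8 weeks (≈56 days) ✓; 40 hrs/wk ≥ 15 ✓; site Pune ✗ (not Denver) → not eligible.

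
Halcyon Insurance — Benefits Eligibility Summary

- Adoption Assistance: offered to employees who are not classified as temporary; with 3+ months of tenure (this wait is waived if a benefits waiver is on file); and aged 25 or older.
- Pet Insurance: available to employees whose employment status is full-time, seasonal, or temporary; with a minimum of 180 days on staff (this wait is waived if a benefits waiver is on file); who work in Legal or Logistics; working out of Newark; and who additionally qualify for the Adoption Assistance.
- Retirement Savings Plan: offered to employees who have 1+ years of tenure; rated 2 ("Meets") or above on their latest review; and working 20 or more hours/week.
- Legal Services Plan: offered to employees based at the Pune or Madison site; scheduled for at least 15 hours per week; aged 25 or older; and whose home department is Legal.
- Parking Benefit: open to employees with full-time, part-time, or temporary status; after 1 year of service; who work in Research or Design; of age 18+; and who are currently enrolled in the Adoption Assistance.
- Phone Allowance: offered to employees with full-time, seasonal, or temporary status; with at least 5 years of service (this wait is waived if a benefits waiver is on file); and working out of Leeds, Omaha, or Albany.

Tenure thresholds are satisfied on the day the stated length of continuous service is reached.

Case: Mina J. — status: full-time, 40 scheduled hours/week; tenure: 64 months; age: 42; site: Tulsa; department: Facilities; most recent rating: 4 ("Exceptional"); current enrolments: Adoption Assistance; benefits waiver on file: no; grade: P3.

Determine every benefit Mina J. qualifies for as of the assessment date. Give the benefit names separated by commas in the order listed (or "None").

Adoption Assistance, Retirement Savings Plan

Adoption Assistance — status full-time ✓ (not excluded); no waiver, service 64 months ≥ 3 months ✓; age 42 ≥ 25 ✓ → eligible.
Pet Insurance — status full-time ✓; no waiver, service 64 months ≥ 180 days ✓; dept Facilities ✗ → not eligible.
Retirement Savings Plan — service 64 months ≥ 1 year (≈365 days) ✓; rating 4 ≥ 2 ✓; 40 hrs/wk ≥ 20 ✓ → eligible.
Legal Services Plan — site Tulsa ✗ (not Pune or Madison) → not eligible.
Parking Benefit — status full-time ✓; service 64 months ≥ 1 year (≈365 days) ✓; dept Facilities ✗ → not eligible.
Phone Allowance — status full-time ✓; no waiver, service 64 months ≥ 5 years (≈1825 days) ✓; site Tulsa ✗ (not Leeds, Omaha, or Albany) → not eligible.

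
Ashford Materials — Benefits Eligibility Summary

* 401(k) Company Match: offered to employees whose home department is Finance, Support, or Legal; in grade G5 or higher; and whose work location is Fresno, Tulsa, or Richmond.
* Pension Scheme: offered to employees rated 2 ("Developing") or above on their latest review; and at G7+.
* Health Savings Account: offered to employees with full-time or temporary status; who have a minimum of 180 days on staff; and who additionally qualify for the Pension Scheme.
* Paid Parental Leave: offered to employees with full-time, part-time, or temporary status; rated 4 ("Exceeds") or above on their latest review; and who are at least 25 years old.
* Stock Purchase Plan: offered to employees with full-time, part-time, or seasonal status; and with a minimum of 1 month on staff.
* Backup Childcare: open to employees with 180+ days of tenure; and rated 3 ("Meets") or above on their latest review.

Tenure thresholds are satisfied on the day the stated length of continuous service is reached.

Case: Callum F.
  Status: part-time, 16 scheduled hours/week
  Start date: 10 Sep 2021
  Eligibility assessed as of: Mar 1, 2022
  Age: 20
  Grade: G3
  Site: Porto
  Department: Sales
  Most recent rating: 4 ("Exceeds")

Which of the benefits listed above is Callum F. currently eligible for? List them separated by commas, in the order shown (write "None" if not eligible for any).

Service from 10 Sep 2021 to Mar 1, 2022: 172 days.
401(k) Company Match — dept Sales ✗ → not eligible.
Pension Scheme — rating 4 ≥ 2 ✓; grade G3 < G7 ✗ → not eligible.
Health Savings Account — status part-time ✗ (requires full-time or temporary) → not eligible.
Paid Parental Leave — status part-time ✓; rating 4 ≥ 4 ✓; age 20 < 25 ✗ → not eligible.
Stock Purchase Plan — status part-time ✓; service 172 days ≥ 1 month (≈30 days) ✓ → eligible.
Backup Childcare — service 172 days < 180 days ✗ → not eligible.

Stock Purchase Plan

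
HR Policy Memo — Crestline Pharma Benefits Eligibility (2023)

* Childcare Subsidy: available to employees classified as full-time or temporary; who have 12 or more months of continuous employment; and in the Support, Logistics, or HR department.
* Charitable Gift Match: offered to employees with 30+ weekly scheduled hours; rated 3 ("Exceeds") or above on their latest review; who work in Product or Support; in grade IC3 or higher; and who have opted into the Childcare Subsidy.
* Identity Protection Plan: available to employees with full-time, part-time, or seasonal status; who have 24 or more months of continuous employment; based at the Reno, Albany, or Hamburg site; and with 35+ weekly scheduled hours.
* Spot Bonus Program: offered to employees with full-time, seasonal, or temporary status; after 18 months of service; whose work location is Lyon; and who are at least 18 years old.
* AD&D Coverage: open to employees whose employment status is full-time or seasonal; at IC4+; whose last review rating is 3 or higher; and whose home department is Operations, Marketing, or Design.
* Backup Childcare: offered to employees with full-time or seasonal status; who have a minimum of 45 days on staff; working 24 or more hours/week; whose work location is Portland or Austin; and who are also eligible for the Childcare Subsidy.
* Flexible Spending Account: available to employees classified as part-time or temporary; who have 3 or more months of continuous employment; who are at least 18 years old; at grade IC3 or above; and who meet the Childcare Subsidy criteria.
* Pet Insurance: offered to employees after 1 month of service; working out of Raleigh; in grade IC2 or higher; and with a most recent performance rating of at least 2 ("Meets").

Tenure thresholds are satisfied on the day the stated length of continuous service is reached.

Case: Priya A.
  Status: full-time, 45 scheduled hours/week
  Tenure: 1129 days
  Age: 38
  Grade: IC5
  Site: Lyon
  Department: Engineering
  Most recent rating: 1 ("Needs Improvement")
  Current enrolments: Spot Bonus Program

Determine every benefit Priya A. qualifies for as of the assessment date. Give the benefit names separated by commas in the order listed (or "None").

Spot Bonus Program

Childcare Subsidy — status full-time ✓; service 1129 days ≥ 12 months (≈360 days) ✓; dept Engineering ✗ → not eligible.
Charitable Gift Match — 45 hrs/wk ≥ 30 ✓; rating 1 < 3 ✗ → not eligible.
Identity Protection Plan — status full-time ✓; service 1129 days ≥ 24 months (≈720 days) ✓; site Lyon ✗ (not Reno, Albany, or Hamburg) → not eligible.
Spot Bonus Program — status full-time ✓; service 1129 days ≥ 18 months (≈540 days) ✓; site Lyon ✓; age 38 ≥ 18 ✓ → eligible.
AD&D Coverage — status full-time ✓; grade IC5 ≥ IC4 ✓; rating 1 < 3 ✗ → not eligible.
Backup Childcare — status full-time ✓; service 1129 days ≥ 45 days ✓; 45 hrs/wk ≥ 24 ✓; site Lyon ✗ (not Portland or Austin) → not eligible.
Flexible Spending Account — status full-time ✗ (requires part-time or temporary) → not eligible.
Pet Insurance — service 1129 days ≥ 1 month (≈30 days) ✓; site Lyon ✗ (not Raleigh) → not eligible.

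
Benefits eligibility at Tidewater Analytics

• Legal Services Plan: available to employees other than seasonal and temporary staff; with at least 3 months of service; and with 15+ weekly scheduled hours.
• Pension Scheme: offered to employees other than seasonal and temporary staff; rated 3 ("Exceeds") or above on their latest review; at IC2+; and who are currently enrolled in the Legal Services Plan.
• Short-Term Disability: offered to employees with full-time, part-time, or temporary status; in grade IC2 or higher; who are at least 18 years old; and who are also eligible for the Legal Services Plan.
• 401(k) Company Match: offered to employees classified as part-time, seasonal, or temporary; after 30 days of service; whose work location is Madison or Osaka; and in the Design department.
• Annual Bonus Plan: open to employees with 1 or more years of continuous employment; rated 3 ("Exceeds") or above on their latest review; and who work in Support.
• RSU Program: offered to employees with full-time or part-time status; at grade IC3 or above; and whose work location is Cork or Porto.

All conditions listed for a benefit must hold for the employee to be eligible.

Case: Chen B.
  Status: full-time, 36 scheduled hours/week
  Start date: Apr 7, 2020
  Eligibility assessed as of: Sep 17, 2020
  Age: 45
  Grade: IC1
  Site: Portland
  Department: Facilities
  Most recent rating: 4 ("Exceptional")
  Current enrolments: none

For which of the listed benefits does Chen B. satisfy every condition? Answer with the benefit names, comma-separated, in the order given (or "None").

Legal Services Plan

Service from Apr 7, 2020 to Sep 17, 2020: 163 days.
Legal Services Plan — status full-time ✓ (not excluded); service 163 days ≥ 3 months (≈90 days) ✓; 36 hrs/wk ≥ 15 ✓ → eligible.
Pension Scheme — status full-time ✓ (not excluded); rating 4 ≥ 3 ✓; grade IC1 < IC2 ✗ → not eligible.
Short-Term Disability — status full-time ✓; grade IC1 < IC2 ✗ → not eligible.
401(k) Company Match — status full-time ✗ (requires part-time, seasonal, or temporary) → not eligible.
Annual Bonus Plan — service 163 days < 1 year (≈365 days) ✗ → not eligible.
RSU Program — status full-time ✓; grade IC1 < IC3 ✗ → not eligible.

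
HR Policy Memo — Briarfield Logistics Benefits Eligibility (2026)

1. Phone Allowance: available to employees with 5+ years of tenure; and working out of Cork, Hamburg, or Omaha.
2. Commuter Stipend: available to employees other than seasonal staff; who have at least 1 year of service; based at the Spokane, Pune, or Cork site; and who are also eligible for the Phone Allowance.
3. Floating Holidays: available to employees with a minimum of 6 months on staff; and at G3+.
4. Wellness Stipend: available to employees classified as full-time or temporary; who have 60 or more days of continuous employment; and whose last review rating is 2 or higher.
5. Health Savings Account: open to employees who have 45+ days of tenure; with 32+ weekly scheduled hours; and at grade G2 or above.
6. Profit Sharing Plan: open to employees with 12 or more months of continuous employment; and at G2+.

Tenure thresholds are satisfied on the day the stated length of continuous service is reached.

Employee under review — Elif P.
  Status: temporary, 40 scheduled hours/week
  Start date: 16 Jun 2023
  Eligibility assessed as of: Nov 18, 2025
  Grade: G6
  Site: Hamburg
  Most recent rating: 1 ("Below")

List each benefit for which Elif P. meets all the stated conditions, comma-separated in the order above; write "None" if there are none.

Floating Holidays, Health Savings Account, Profit Sharing Plan

Service from 16 Jun 2023 to Nov 18, 2025: 886 days.
Phone Allowance — service 886 days < 5 years (≈1825 days) ✗ → not eligible.
Commuter Stipend — status temporary ✓ (not excluded); service 886 days ≥ 1 year (≈365 days) ✓; site Hamburg ✗ (not Spokane, Pune, or Cork) → not eligible.
Floating Holidays — service 886 days ≥ 6 months (≈180 days) ✓; grade G6 ≥ G3 ✓ → eligible.
Wellness Stipend — status temporary ✓; service 886 days ≥ 60 days ✓; rating 1 < 2 ✗ → not eligible.
Health Savings Account — service 886 days ≥ 45 days ✓; 40 hrs/wk ≥ 32 ✓; grade G6 ≥ G2 ✓ → eligible.
Profit Sharing Plan — service 886 days ≥ 12 months (≈360 days) ✓; grade G6 ≥ G2 ✓ → eligible.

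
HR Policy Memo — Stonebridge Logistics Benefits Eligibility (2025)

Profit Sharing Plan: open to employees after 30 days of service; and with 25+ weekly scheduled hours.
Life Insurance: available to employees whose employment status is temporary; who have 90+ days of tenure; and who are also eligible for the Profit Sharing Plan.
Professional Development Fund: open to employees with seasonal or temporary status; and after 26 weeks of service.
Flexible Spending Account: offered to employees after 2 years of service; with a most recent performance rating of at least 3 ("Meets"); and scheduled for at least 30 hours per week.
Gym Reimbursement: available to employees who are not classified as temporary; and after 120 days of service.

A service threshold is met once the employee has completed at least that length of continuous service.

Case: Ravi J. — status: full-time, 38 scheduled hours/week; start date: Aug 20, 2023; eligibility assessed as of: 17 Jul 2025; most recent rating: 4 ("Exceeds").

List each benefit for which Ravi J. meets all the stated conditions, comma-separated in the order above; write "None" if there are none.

Profit Sharing Plan, Gym Reimbursement

Service from Aug 20, 2023 to 17 Jul 2025: 697 days.
Profit Sharing Plan — service 697 days ≥ 30 days ✓; 38 hrs/wk ≥ 25 ✓ → eligible.
Life Insurance — status full-time ✗ (requires temporary) → not eligible.
Professional Development Fund — status full-time ✗ (requires seasonal or temporary) → not eligible.
Flexible Spending Account — service 697 days < 2 years (≈730 days) ✗ → not eligible.
Gym Reimbursement — status full-time ✓ (not excluded); service 697 days ≥ 120 days ✓ → eligible.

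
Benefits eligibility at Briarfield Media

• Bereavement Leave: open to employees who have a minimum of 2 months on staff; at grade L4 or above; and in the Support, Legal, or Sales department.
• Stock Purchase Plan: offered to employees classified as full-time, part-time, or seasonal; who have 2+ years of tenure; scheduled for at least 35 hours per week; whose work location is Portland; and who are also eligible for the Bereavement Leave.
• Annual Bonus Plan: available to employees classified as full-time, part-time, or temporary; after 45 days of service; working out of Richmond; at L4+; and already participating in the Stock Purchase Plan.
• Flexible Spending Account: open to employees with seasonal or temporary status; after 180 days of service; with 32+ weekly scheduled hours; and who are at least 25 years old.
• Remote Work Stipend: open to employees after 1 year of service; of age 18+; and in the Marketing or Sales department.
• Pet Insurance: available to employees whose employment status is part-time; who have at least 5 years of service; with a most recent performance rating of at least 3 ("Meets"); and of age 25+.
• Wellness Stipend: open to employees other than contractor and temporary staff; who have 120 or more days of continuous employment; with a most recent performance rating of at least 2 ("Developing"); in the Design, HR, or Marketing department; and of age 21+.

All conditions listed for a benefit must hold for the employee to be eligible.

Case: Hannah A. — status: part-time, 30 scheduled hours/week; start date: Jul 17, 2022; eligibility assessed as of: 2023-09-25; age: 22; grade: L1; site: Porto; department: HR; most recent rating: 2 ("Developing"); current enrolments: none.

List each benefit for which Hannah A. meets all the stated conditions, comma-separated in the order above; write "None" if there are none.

Wellness Stipend

Service from Jul 17, 2022 to 2023-09-25: 435 days.
Bereavement Leave — service 435 days ≥ 2 months (≈60 days) ✓; grade L1 < L4 ✗ → not eligible.
Stock Purchase Plan — status part-time ✓; service 435 days < 2 years (≈730 days) ✗ → not eligible.
Annual Bonus Plan — status part-time ✓; service 435 days ≥ 45 days ✓; site Porto ✗ (not Richmond) → not eligible.
Flexible Spending Account — status part-time ✗ (requires seasonal or temporary) → not eligible.
Remote Work Stipend — service 435 days ≥ 1 year (≈365 days) ✓; age 22 ≥ 18 ✓; dept HR ✗ → not eligible.
Pet Insurance — status part-time ✓; service 435 days < 5 years (≈1825 days) ✗ → not eligible.
Wellness Stipend — status part-time ✓ (not excluded); service 435 days ≥ 120 days ✓; rating 2 ≥ 2 ✓; dept HR ✓; age 22 ≥ 21 ✓ → eligible.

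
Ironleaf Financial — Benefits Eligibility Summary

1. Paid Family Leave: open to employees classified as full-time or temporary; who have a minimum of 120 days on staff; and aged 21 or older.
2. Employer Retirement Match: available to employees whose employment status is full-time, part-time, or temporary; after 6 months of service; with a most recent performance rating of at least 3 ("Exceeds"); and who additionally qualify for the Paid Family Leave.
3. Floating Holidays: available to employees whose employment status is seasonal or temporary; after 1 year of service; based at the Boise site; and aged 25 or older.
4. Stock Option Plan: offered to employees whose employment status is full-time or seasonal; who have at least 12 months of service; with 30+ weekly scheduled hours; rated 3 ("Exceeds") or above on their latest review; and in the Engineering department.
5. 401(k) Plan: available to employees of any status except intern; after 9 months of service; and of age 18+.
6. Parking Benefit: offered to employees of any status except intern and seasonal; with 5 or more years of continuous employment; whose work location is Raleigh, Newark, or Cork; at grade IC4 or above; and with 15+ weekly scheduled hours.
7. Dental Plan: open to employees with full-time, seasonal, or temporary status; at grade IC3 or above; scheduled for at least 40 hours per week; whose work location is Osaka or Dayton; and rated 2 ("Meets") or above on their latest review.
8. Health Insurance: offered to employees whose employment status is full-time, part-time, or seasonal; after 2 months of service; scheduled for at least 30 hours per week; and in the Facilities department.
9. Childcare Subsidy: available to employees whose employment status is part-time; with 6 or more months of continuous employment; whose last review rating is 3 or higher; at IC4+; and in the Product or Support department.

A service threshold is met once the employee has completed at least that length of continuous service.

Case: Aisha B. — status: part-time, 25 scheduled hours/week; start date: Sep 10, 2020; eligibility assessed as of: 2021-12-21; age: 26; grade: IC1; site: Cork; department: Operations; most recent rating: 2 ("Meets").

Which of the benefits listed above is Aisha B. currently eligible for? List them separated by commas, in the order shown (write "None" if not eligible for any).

Service from Sep 10, 2020 to 2021-12-21: 467 days.
Paid Family Leave — status part-time ✗ (requires full-time or temporary) → not eligible.
Employer Retirement Match — status part-time ✓; service 467 days ≥ 6 months (≈180 days) ✓; rating 2 < 3 ✗ → not eligible.
Floating Holidays — status part-time ✗ (requires seasonal or temporary) → not eligible.
Stock Option Plan — status part-time ✗ (requires full-time or seasonal) → not eligible.
401(k) Plan — status part-time ✓ (not excluded); service 467 days ≥ 9 months (≈270 days) ✓; age 26 ≥ 18 ✓ → eligible.
Parking Benefit — status part-time ✓ (not excluded); service 467 days < 5 years (≈1825 days) ✗ → not eligible.
Dental Plan — status part-time ✗ (requires full-time, seasonal, or temporary) → not eligible.
Health Insurance — status part-time ✓; service 467 days ≥ 2 months (≈60 days) ✓; 25 hrs/wk < 30 ✗ → not eligible.
Childcare Subsidy — status part-time ✓; service 467 days ≥ 6 months (≈180 days) ✓; rating 2 < 3 ✗ → not eligible.

401(k) Plan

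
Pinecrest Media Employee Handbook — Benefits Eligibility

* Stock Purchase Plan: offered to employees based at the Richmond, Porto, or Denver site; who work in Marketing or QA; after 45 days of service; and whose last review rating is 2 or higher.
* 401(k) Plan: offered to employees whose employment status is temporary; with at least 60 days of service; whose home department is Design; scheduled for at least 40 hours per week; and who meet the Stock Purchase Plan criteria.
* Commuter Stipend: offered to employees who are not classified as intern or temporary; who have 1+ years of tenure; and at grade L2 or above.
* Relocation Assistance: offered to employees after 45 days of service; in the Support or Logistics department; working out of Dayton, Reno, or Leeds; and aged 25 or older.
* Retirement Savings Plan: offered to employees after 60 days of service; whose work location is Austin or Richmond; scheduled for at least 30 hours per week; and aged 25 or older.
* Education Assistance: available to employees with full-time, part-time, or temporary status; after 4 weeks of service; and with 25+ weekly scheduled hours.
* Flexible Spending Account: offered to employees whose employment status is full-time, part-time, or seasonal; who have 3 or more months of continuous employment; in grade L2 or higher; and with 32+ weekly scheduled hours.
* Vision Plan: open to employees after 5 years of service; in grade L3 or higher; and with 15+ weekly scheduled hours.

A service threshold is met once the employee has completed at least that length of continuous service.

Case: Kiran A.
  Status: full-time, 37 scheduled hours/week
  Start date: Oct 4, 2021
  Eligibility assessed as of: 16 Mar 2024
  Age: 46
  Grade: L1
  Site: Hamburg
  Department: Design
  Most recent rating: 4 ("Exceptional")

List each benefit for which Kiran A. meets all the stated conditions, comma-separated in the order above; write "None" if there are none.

Service from Oct 4, 2021 to 16 Mar 2024: 894 days.
Stock Purchase Plan — site Hamburg ✗ (not Richmond, Porto, or Denver) → not eligible.
401(k) Plan — status full-time ✗ (requires temporary) → not eligible.
Commuter Stipend — status full-time ✓ (not excluded); service 894 days ≥ 1 year (≈365 days) ✓; grade L1 < L2 ✗ → not eligible.
Relocation Assistance — service 894 days ≥ 45 days ✓; dept Design ✗ → not eligible.
Retirement Savings Plan — service 894 days ≥ 60 days ✓; site Hamburg ✗ (not Austin or Richmond) → not eligible.
Education Assistance — status full-time ✓; service 894 days ≥ 4 weeks (≈28 days) ✓; 37 hrs/wk ≥ 25 ✓ → eligible.
Flexible Spending Account — status full-time ✓; service 894 days ≥ 3 months (≈90 days) ✓; grade L1 < L2 ✗ → not eligible.
Vision Plan — service 894 days < 5 years (≈1825 days) ✗ → not eligible.

Education Assistance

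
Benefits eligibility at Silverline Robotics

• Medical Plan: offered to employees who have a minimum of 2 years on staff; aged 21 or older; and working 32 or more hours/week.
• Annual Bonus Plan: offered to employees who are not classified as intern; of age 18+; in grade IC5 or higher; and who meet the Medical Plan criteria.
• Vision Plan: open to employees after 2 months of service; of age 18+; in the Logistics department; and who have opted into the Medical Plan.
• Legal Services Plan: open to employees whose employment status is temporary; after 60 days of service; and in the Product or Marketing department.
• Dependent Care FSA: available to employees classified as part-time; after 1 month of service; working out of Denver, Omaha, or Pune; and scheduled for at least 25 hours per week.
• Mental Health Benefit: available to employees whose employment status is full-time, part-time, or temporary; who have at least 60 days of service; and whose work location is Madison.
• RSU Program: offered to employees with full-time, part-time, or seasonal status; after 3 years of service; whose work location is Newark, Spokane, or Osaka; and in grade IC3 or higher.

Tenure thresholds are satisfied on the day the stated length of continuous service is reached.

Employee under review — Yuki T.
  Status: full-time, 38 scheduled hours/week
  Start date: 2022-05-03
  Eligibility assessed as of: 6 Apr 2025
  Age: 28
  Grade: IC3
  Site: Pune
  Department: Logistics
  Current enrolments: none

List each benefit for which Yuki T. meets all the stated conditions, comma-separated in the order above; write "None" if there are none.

Service from 2022-05-03 to 6 Apr 2025: 1069 days.
Medical Plan — service 1069 days ≥ 2 years (≈730 days) ✓; age 28 ≥ 21 ✓; 38 hrs/wk ≥ 32 ✓ → eligible.
Annual Bonus Plan — status full-time ✓ (not excluded); age 28 ≥ 18 ✓; grade IC3 < IC5 ✗ → not eligible.
Vision Plan — service 1069 days ≥ 2 months (≈60 days) ✓; age 28 ≥ 18 ✓; dept Logistics ✓; not enrolled in Medical Plan ✗ → not eligible.
Legal Services Plan — status full-time ✗ (requires temporary) → not eligible.
Dependent Care FSA — status full-time ✗ (requires part-time) → not eligible.
Mental Health Benefit — status full-time ✓; service 1069 days ≥ 60 days ✓; site Pune ✗ (not Madison) → not eligible.
RSU Program — status full-time ✓; service 1069 days < 3 years (≈1095 days) ✗ → not eligible.

Medical Plan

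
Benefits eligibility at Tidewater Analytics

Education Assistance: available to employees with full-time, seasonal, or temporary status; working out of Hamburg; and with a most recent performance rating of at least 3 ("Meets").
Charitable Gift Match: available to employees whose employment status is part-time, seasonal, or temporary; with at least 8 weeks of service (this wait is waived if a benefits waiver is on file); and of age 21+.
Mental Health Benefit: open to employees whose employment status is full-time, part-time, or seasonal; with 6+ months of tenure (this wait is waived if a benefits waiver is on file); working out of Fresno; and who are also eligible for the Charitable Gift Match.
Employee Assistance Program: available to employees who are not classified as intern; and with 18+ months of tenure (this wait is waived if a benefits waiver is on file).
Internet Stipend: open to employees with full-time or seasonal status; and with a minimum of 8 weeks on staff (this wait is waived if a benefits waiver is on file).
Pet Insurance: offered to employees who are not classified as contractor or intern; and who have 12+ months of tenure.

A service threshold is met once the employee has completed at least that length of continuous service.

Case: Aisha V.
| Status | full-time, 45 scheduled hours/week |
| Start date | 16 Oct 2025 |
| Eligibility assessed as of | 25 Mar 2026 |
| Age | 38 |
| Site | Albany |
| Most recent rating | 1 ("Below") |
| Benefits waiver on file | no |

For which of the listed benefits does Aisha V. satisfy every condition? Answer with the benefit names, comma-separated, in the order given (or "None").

Service from 16 Oct 2025 to 25 Mar 2026: 160 days.
Education Assistance — status full-time ✓; site Albany ✗ (not Hamburg) → not eligible.
Charitable Gift Match — status full-time ✗ (requires part-time, seasonal, or temporary) → not eligible.
Mental Health Benefit — status full-time ✓; no waiver, service 160 days < 6 months (≈180 days) ✗ → not eligible.
Employee Assistance Program — status full-time ✓ (not excluded); no waiver, service 160 days < 18 months (≈540 days) ✗ → not eligible.
Internet Stipend — status full-time ✓; no waiver, service 160 days ≥ 8 weeks (≈56 days) ✓ → eligible.
Pet Insurance — status full-time ✓ (not excluded); service 160 days < 12 months (≈360 days) ✗ → not eligible.

Internet Stipend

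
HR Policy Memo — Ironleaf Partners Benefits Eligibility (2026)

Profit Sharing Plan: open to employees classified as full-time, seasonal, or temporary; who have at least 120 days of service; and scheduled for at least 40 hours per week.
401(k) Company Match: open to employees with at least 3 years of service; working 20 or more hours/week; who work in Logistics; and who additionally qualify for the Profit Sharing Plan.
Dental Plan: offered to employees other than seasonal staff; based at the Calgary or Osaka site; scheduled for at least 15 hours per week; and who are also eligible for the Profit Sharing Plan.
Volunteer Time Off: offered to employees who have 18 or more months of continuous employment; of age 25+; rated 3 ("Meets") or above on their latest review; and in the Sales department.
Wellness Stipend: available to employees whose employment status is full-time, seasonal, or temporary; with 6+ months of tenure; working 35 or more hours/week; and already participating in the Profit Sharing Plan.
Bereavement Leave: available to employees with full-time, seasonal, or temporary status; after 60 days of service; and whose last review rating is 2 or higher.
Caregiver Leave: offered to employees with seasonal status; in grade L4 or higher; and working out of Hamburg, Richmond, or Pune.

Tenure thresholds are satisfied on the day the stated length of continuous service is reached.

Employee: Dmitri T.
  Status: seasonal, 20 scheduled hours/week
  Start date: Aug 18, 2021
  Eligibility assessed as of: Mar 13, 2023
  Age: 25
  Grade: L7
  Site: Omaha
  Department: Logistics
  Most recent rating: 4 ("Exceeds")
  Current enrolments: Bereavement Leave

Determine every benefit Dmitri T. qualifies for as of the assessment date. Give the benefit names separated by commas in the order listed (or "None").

Service from Aug 18, 2021 to Mar 13, 2023: 572 days.
Profit Sharing Plan — status seasonal ✓; service 572 days ≥ 120 days ✓; 20 hrs/wk < 40 ✗ → not eligible.
401(k) Company Match — service 572 days < 3 years (≈1095 days) ✗ → not eligible.
Dental Plan — status seasonal ✗ (excluded) → not eligible.
Volunteer Time Off — service 572 days ≥ 18 months (≈540 days) ✓; age 25 ≥ 25 ✓; rating 4 ≥ 3 ✓; dept Logistics ✗ → not eligible.
Wellness Stipend — status seasonal ✓; service 572 days ≥ 6 months (≈180 days) ✓; 20 hrs/wk < 35 ✗ → not eligible.
Bereavement Leave — status seasonal ✓; service 572 days ≥ 60 days ✓; rating 4 ≥ 2 ✓ → eligible.
Caregiver Leave — status seasonal ✓; grade L7 ≥ L4 ✓; site Omaha ✗ (not Hamburg, Richmond, or Pune) → not eligible.

Bereavement Leave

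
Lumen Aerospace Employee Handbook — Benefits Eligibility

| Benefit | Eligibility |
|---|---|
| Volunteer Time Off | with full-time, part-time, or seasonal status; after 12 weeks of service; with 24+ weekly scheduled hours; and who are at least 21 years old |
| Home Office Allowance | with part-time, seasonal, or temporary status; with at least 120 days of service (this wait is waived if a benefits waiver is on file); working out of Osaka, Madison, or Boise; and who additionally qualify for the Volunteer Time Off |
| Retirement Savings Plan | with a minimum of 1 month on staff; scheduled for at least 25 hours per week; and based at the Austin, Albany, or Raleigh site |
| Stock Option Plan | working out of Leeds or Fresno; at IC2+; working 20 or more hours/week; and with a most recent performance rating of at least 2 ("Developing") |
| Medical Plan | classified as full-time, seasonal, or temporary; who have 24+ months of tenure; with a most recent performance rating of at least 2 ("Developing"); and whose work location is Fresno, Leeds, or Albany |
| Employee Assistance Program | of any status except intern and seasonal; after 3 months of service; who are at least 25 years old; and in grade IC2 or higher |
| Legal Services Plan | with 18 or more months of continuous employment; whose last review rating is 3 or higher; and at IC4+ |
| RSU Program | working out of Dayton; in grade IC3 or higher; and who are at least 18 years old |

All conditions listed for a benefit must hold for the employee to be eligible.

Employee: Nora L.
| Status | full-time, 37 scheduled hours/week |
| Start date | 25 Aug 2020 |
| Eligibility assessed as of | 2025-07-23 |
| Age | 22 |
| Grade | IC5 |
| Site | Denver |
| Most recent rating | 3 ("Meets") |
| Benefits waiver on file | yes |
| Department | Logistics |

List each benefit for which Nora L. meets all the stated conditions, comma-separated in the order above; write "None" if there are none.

Volunteer Time Off, Legal Services Plan

Service from 25 Aug 2020 to 2025-07-23: 1793 days.
Volunteer Time Off — status full-time ✓; service 1793 days ≥ 12 weeks (≈84 days) ✓; 37 hrs/wk ≥ 24 ✓; age 22 ≥ 21 ✓ → eligible.
Home Office Allowance — status full-time ✗ (requires part-time, seasonal, or temporary) → not eligible.
Retirement Savings Plan — service 1793 days ≥ 1 month (≈30 days) ✓; 37 hrs/wk ≥ 25 ✓; site Denver ✗ (not Austin, Albany, or Raleigh) → not eligible.
Stock Option Plan — site Denver ✗ (not Leeds or Fresno) → not eligible.
Medical Plan — status full-time ✓; service 1793 days ≥ 24 months (≈720 days) ✓; rating 3 ≥ 2 ✓; site Denver ✗ (not Fresno, Leeds, or Albany) → not eligible.
Employee Assistance Program — status full-time ✓ (not excluded); service 1793 days ≥ 3 months (≈90 days) ✓; age 22 < 25 ✗ → not eligible.
Legal Services Plan — service 1793 days ≥ 18 months (≈540 days) ✓; rating 3 ≥ 3 ✓; grade IC5 ≥ IC4 ✓ → eligible.
RSU Program — site Denver ✗ (not Dayton) → not eligible.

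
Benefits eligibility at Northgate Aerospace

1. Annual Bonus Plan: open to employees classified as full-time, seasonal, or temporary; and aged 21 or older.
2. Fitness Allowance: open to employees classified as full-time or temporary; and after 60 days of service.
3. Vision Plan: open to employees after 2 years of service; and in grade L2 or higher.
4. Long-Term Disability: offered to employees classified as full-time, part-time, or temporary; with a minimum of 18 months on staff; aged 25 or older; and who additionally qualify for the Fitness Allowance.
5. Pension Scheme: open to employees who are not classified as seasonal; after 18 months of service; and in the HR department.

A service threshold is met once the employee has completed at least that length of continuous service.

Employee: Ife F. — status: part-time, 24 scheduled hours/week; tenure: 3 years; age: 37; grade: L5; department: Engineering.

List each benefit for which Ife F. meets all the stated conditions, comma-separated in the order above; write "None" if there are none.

Annual Bonus Plan — status part-time ✗ (requires full-time, seasonal, or temporary) → not eligible.
Fitness Allowance — status part-time ✗ (requires full-time or temporary) → not eligible.
Vision Plan — service 3 years ≥ 2 years ✓; grade L5 ≥ L2 ✓ → eligible.
Long-Term Disability — status part-time ✓; service 3 years ≥ 18 months (≈540 days) ✓; age 37 ≥ 25 ✓; not eligible for Fitness Allowance ✗ → not eligible.
Pension Scheme — status part-time ✓ (not excluded); service 3 years ≥ 18 months (≈540 days) ✓; dept Engineering ✗ → not eligible.

Vision Plan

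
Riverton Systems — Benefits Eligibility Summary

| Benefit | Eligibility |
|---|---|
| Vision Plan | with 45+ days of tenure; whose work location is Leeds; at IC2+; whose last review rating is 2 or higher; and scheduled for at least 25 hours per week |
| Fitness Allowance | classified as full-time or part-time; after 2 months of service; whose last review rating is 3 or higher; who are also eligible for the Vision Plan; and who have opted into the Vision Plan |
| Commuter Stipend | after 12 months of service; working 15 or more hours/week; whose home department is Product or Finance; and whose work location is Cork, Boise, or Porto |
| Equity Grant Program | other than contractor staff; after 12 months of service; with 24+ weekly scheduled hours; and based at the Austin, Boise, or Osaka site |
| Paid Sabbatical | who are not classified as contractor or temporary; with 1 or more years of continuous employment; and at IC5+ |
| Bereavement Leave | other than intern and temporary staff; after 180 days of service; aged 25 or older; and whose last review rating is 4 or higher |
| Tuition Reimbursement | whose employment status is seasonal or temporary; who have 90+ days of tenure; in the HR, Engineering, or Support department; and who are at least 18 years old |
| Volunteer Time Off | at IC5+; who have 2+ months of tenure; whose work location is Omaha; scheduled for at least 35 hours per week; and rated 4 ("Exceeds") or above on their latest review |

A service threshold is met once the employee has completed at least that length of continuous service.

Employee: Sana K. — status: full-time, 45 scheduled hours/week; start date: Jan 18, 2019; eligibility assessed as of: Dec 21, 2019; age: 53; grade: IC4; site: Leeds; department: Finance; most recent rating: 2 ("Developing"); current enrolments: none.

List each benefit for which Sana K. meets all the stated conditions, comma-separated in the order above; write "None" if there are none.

Vision Plan

Service from Jan 18, 2019 to Dec 21, 2019: 337 days.
Vision Plan — service 337 days ≥ 45 days ✓; site Leeds ✓; grade IC4 ≥ IC2 ✓; rating 2 ≥ 2 ✓; 45 hrs/wk ≥ 25 ✓ → eligible.
Fitness Allowance — status full-time ✓; service 337 days ≥ 2 months (≈60 days) ✓; rating 2 < 3 ✗ → not eligible.
Commuter Stipend — service 337 days < 12 months (≈360 days) ✗ → not eligible.
Equity Grant Program — status full-time ✓ (not excluded); service 337 days < 12 months (≈360 days) ✗ → not eligible.
Paid Sabbatical — status full-time ✓ (not excluded); service 337 days < 1 year (≈365 days) ✗ → not eligible.
Bereavement Leave — status full-time ✓ (not excluded); service 337 days ≥ 180 days ✓; age 53 ≥ 25 ✓; rating 2 < 4 ✗ → not eligible.
Tuition Reimbursement — status full-time ✗ (requires seasonal or temporary) → not eligible.
Volunteer Time Off — grade IC4 < IC5 ✗ → not eligible.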